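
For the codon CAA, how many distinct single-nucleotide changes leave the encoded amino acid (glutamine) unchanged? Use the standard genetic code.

1

Position 1: none → 0 synonymous.
Position 2: none → 0 synonymous.
Position 3: CAG → 1 synonymous.
Total: 0 + 0 + 1 = 1.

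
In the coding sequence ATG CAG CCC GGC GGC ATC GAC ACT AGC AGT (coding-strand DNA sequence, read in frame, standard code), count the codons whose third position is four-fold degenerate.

4

Codon 1 ATG (Met): third position 1-fold.
Codon 2 CAG (Gln): third position 2-fold.
Codon 3 CCC (Pro): third position 4-fold.
Codon 4 GGC (Gly): third position 4-fold.
Codon 5 GGC (Gly): third position 4-fold.
Codon 6 ATC (Ile): third position 3-fold.
Codon 7 GAC (Asp): third position 2-fold.
Codon 8 ACT (Thr): third position 4-fold.
Codon 9 AGC (Ser): third position 2-fold.
Codon 10 AGT (Ser): third position 2-fold.
Four-fold degenerate third positions: 4.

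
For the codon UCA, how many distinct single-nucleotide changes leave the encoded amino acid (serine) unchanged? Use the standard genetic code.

3

Position 1: none → 0 synonymous.
Position 2: none → 0 synonymous.
Position 3: UCU, UCC, UCG → 3 synonymous.
Total: 0 + 0 + 3 = 3.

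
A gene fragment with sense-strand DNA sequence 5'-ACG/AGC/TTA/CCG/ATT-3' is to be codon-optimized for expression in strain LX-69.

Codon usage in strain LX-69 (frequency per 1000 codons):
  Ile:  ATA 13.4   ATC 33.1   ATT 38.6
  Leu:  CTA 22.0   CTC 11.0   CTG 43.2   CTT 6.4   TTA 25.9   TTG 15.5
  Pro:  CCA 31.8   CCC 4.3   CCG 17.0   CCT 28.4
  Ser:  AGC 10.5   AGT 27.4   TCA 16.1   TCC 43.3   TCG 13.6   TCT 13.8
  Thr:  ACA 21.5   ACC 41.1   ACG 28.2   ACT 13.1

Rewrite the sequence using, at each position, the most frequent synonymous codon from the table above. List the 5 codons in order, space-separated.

ACC TCC CTG CCA ATT

Codon 1 (Thr): best is ACC at 41.1.
Codon 2 (Ser): best is TCC at 43.3.
Codon 3 (Leu): best is CTG at 43.2.
Codon 4 (Pro): best is CCA at 31.8.
Codon 5 (Ile): best is ATT at 38.6.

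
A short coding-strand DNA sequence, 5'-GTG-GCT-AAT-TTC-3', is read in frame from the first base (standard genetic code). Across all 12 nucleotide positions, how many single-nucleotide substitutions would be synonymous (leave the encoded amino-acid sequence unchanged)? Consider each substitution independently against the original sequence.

Codon 1 (GTG, Val): 3 synonymous substitutions.
Codon 2 (GCT, Ala): 3 synonymous substitutions.
Codon 3 (AAT, Asn): 1 synonymous substitution.
Codon 4 (TTC, Phe): 1 synonymous substitution.
Total: 3 + 3 + 1 + 1 = 8.

8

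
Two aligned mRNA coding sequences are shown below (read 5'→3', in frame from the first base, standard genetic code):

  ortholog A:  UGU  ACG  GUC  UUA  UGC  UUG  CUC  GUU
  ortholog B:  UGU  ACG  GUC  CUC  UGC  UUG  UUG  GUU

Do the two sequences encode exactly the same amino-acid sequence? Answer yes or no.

Codon 1: UGU Cys / UGU Cys — identical.
Codon 2: ACG Thr / ACG Thr — identical.
Codon 3: GUC Val / GUC Val — identical.
Codon 4: UUA Leu / CUC Leu — synonymous.
Codon 5: UGC Cys / UGC Cys — identical.
Codon 6: UUG Leu / UUG Leu — identical.
Codon 7: CUC Leu / UUG Leu — synonymous.
Codon 8: GUU Val / GUU Val — identical.
Nonsynonymous differences: 0 → same protein.

yes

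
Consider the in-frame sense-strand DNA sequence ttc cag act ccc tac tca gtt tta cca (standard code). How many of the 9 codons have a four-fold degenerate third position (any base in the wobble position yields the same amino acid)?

5

Codon 1 TTC (Phe): third position 2-fold.
Codon 2 CAG (Gln): third position 2-fold.
Codon 3 ACT (Thr): third position 4-fold.
Codon 4 CCC (Pro): third position 4-fold.
Codon 5 TAC (Tyr): third position 2-fold.
Codon 6 TCA (Ser): third position 4-fold.
Codon 7 GTT (Val): third position 4-fold.
Codon 8 TTA (Leu): third position 2-fold.
Codon 9 CCA (Pro): third position 4-fold.
Four-fold degenerate third positions: 5.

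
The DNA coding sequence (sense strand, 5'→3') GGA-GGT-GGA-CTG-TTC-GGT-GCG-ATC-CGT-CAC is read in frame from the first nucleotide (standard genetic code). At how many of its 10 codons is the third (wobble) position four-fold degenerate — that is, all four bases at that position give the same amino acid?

7

Codon 1 GGA (Gly): third position 4-fold.
Codon 2 GGT (Gly): third position 4-fold.
Codon 3 GGA (Gly): third position 4-fold.
Codon 4 CTG (Leu): third position 4-fold.
Codon 5 TTC (Phe): third position 2-fold.
Codon 6 GGT (Gly): third position 4-fold.
Codon 7 GCG (Ala): third position 4-fold.
Codon 8 ATC (Ile): third position 3-fold.
Codon 9 CGT (Arg): third position 4-fold.
Codon 10 CAC (His): third position 2-fold.
Four-fold degenerate third positions: 7.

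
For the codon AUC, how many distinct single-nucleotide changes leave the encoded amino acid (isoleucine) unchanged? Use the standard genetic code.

2

Position 1: none → 0 synonymous.
Position 2: none → 0 synonymous.
Position 3: AUU, AUA → 2 synonymous.
Total: 0 + 0 + 2 = 2.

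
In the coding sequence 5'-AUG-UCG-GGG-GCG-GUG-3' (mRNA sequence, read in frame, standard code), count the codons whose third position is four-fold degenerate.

Codon 1 AUG (Met): third position 1-fold.
Codon 2 UCG (Ser): third position 4-fold.
Codon 3 GGG (Gly): third position 4-fold.
Codon 4 GCG (Ala): third position 4-fold.
Codon 5 GUG (Val): third position 4-fold.
Four-fold degenerate third positions: 4.

4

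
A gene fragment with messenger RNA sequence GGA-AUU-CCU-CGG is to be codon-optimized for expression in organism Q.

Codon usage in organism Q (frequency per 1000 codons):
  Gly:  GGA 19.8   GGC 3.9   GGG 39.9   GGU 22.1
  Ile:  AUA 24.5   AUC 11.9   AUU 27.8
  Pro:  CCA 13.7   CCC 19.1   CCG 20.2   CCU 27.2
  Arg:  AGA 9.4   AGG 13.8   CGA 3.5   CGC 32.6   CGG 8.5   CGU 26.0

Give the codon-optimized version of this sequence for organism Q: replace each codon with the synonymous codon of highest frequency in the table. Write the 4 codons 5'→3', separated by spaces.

Codon 1 (Gly): best is GGG at 39.9.
Codon 2 (Ile): best is AUU at 27.8.
Codon 3 (Pro): best is CCU at 27.2.
Codon 4 (Arg): best is CGC at 32.6.

GGG AUU CCU CGC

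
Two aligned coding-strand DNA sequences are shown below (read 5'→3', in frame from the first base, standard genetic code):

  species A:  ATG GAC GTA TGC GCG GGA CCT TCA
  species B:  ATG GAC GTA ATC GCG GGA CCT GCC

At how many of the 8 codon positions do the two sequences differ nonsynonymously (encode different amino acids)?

2

Codon 1: ATG Met / ATG Met — identical.
Codon 2: GAC Asp / GAC Asp — identical.
Codon 3: GTA Val / GTA Val — identical.
Codon 4: TGC Cys / ATC Ile — nonsynonymous.
Codon 5: GCG Ala / GCG Ala — identical.
Codon 6: GGA Gly / GGA Gly — identical.
Codon 7: CCT Pro / CCT Pro — identical.
Codon 8: TCA Ser / GCC Ala — nonsynonymous.
Nonsynonymous differences: 2.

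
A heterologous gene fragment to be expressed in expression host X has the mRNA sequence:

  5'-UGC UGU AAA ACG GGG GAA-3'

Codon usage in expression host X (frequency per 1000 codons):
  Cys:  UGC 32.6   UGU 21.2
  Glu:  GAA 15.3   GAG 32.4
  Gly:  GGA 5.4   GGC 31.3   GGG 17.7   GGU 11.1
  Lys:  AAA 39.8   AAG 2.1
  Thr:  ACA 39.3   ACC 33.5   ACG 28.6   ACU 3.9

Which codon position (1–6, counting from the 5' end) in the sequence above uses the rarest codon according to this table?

6

Codon 1 UGC (Cys): 32.6 per 1000.
Codon 2 UGU (Cys): 21.2 per 1000.
Codon 3 AAA (Lys): 39.8 per 1000.
Codon 4 ACG (Thr): 28.6 per 1000.
Codon 5 GGG (Gly): 17.7 per 1000.
Codon 6 GAA (Glu): 15.3 per 1000.
Lowest frequency is 15.3 at codon 6.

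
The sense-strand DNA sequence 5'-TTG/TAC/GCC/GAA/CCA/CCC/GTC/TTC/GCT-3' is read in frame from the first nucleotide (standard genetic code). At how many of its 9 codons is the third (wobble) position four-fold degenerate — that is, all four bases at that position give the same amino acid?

Codon 1 TTG (Leu): third position 2-fold.
Codon 2 TAC (Tyr): third position 2-fold.
Codon 3 GCC (Ala): third position 4-fold.
Codon 4 GAA (Glu): third position 2-fold.
Codon 5 CCA (Pro): third position 4-fold.
Codon 6 CCC (Pro): third position 4-fold.
Codon 7 GTC (Val): third position 4-fold.
Codon 8 TTC (Phe): third position 2-fold.
Codon 9 GCT (Ala): third position 4-fold.
Four-fold degenerate third positions: 5.

5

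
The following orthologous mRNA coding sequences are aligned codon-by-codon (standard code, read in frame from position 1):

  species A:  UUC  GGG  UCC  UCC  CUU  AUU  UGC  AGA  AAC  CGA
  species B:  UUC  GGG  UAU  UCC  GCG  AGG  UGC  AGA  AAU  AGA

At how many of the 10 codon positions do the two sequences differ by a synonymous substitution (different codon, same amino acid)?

2

Codon 1: UUC Phe / UUC Phe — identical.
Codon 2: GGG Gly / GGG Gly — identical.
Codon 3: UCC Ser / UAU Tyr — nonsynonymous.
Codon 4: UCC Ser / UCC Ser — identical.
Codon 5: CUU Leu / GCG Ala — nonsynonymous.
Codon 6: AUU Ile / AGG Arg — nonsynonymous.
Codon 7: UGC Cys / UGC Cys — identical.
Codon 8: AGA Arg / AGA Arg — identical.
Codon 9: AAC Asn / AAU Asn — synonymous.
Codon 10: CGA Arg / AGA Arg — synonymous.
Synonymous differences: 2.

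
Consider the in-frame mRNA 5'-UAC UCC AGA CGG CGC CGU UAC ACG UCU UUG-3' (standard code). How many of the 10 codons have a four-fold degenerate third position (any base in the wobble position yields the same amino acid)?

Codon 1 UAC (Tyr): third position 2-fold.
Codon 2 UCC (Ser): third position 4-fold.
Codon 3 AGA (Arg): third position 2-fold.
Codon 4 CGG (Arg): third position 4-fold.
Codon 5 CGC (Arg): third position 4-fold.
Codon 6 CGU (Arg): third position 4-fold.
Codon 7 UAC (Tyr): third position 2-fold.
Codon 8 ACG (Thr): third position 4-fold.
Codon 9 UCU (Ser): third position 4-fold.
Codon 10 UUG (Leu): third position 2-fold.
Four-fold degenerate third positions: 6.

6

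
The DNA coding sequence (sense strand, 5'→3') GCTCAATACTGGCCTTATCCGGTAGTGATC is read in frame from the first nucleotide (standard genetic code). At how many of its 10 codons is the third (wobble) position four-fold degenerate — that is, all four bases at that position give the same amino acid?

5

Codon 1 GCT (Ala): third position 4-fold.
Codon 2 CAA (Gln): third position 2-fold.
Codon 3 TAC (Tyr): third position 2-fold.
Codon 4 TGG (Trp): third position 1-fold.
Codon 5 CCT (Pro): third position 4-fold.
Codon 6 TAT (Tyr): third position 2-fold.
Codon 7 CCG (Pro): third position 4-fold.
Codon 8 GTA (Val): third position 4-fold.
Codon 9 GTG (Val): third position 4-fold.
Codon 10 ATC (Ile): third position 3-fold.
Four-fold degenerate third positions: 5.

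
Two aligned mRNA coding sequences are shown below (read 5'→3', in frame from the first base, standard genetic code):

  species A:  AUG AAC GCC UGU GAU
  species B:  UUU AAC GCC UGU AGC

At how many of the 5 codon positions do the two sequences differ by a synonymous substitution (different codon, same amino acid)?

0

Codon 1: AUG Met / UUU Phe — nonsynonymous.
Codon 2: AAC Asn / AAC Asn — identical.
Codon 3: GCC Ala / GCC Ala — identical.
Codon 4: UGU Cys / UGU Cys — identical.
Codon 5: GAU Asp / AGC Ser — nonsynonymous.
Synonymous differences: 0.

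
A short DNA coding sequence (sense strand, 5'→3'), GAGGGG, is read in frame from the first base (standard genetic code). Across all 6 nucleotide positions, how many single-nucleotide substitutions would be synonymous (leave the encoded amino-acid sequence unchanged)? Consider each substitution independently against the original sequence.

Codon 1 (GAG, Glu): 1 synonymous substitution.
Codon 2 (GGG, Gly): 3 synonymous substitutions.
Total: 1 + 3 = 4.

4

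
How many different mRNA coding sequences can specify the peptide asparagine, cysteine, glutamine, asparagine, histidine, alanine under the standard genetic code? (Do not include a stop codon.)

128

Asn: 2 codons.
Cys: 2 codons.
Gln: 2 codons.
Asn: 2 codons.
His: 2 codons.
Ala: 4 codons.
2 × 2 × 2 × 2 × 2 × 4 = 128.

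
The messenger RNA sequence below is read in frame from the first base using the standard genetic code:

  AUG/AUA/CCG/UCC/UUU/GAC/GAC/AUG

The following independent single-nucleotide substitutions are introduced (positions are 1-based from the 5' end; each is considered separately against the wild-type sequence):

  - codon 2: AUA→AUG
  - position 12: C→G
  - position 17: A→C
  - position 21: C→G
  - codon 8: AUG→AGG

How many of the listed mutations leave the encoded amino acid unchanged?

1

Codon 2: AUA (Ile) → AUG (Met) — missense.
Codon 4: UCC (Ser) → UCG (Ser) — synonymous.
Codon 6: GAC (Asp) → GCC (Ala) — missense.
Codon 7: GAC (Asp) → GAG (Glu) — missense.
Codon 8: AUG (Met) → AGG (Arg) — missense.
Synonymous: 1 of 5.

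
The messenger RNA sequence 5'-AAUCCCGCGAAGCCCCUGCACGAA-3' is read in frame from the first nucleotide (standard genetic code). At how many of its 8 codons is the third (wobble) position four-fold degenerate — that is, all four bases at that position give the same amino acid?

4

Codon 1 AAU (Asn): third position 2-fold.
Codon 2 CCC (Pro): third position 4-fold.
Codon 3 GCG (Ala): third position 4-fold.
Codon 4 AAG (Lys): third position 2-fold.
Codon 5 CCC (Pro): third position 4-fold.
Codon 6 CUG (Leu): third position 4-fold.
Codon 7 CAC (His): third position 2-fold.
Codon 8 GAA (Glu): third position 2-fold.
Four-fold degenerate third positions: 4.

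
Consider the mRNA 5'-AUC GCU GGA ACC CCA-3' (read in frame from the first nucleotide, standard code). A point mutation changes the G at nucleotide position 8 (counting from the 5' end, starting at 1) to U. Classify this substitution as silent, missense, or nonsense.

missense

Position 8 falls in codon 3: GGA → Gly.
After the substitution the codon is GUA → Val.
Gly ≠ Val, so this is a missense mutation.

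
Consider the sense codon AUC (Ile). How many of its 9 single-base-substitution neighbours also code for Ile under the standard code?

Position 1: none → 0 synonymous.
Position 2: none → 0 synonymous.
Position 3: AUU, AUA → 2 synonymous.
Total: 0 + 0 + 2 = 2.

2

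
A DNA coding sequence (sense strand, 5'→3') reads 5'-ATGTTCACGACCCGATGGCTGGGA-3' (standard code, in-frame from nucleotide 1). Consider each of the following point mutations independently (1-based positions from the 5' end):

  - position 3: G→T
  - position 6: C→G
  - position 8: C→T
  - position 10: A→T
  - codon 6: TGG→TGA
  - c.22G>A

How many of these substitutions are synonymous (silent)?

0

Codon 1: ATG (Met) → ATT (Ile) — missense.
Codon 2: TTC (Phe) → TTG (Leu) — missense.
Codon 3: ACG (Thr) → ATG (Met) — missense.
Codon 4: ACC (Thr) → TCC (Ser) — missense.
Codon 6: TGG (Trp) → TGA (Stop) — nonsense.
Codon 8: GGA (Gly) → AGA (Arg) — missense.
Synonymous: 0 of 6.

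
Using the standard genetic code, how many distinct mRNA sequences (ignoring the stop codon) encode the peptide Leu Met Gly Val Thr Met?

384

Leu: 6 codons.
Met: 1 codon.
Gly: 4 codons.
Val: 4 codons.
Thr: 4 codons.
Met: 1 codon.
6 × 1 × 4 × 4 × 4 × 1 = 384.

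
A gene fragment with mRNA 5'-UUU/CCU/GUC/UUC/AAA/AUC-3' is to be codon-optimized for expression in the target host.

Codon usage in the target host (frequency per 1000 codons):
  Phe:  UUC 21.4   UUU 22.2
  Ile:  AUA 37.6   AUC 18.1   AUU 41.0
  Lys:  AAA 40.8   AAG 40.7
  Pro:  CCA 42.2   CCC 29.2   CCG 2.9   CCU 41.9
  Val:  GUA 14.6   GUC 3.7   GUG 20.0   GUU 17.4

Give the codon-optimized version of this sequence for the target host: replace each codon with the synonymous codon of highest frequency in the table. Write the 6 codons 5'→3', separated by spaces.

UUU CCA GUG UUU AAA AUU

Codon 1 (Phe): best is UUU at 22.2.
Codon 2 (Pro): best is CCA at 42.2.
Codon 3 (Val): best is GUG at 20.0.
Codon 4 (Phe): best is UUU at 22.2.
Codon 5 (Lys): best is AAA at 40.8.
Codon 6 (Ile): best is AUU at 41.0.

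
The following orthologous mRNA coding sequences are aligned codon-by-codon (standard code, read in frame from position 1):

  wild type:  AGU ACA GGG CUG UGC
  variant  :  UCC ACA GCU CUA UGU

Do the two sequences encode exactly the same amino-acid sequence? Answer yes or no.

Codon 1: AGU Ser / UCC Ser — synonymous.
Codon 2: ACA Thr / ACA Thr — identical.
Codon 3: GGG Gly / GCU Ala — nonsynonymous.
Codon 4: CUG Leu / CUA Leu — synonymous.
Codon 5: UGC Cys / UGU Cys — synonymous.
Nonsynonymous differences: 1 → different protein.

no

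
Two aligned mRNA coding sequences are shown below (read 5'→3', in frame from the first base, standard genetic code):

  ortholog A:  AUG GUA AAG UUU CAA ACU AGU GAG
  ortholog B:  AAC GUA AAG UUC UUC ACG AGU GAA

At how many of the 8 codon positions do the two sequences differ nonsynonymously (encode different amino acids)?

Codon 1: AUG Met / AAC Asn — nonsynonymous.
Codon 2: GUA Val / GUA Val — identical.
Codon 3: AAG Lys / AAG Lys — identical.
Codon 4: UUU Phe / UUC Phe — synonymous.
Codon 5: CAA Gln / UUC Phe — nonsynonymous.
Codon 6: ACU Thr / ACG Thr — synonymous.
Codon 7: AGU Ser / AGU Ser — identical.
Codon 8: GAG Glu / GAA Glu — synonymous.
Nonsynonymous differences: 2.

2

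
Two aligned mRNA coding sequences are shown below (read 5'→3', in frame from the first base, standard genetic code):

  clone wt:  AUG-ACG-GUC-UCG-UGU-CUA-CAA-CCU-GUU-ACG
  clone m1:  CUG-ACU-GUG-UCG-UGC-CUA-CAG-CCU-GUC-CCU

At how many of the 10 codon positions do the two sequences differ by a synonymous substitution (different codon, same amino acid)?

Codon 1: AUG Met / CUG Leu — nonsynonymous.
Codon 2: ACG Thr / ACU Thr — synonymous.
Codon 3: GUC Val / GUG Val — synonymous.
Codon 4: UCG Ser / UCG Ser — identical.
Codon 5: UGU Cys / UGC Cys — synonymous.
Codon 6: CUA Leu / CUA Leu — identical.
Codon 7: CAA Gln / CAG Gln — synonymous.
Codon 8: CCU Pro / CCU Pro — identical.
Codon 9: GUU Val / GUC Val — synonymous.
Codon 10: ACG Thr / CCU Pro — nonsynonymous.
Synonymous differences: 5.

5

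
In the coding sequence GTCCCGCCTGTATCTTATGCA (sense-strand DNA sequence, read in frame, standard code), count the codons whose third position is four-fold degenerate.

6

Codon 1 GTC (Val): third position 4-fold.
Codon 2 CCG (Pro): third position 4-fold.
Codon 3 CCT (Pro): third position 4-fold.
Codon 4 GTA (Val): third position 4-fold.
Codon 5 TCT (Ser): third position 4-fold.
Codon 6 TAT (Tyr): third position 2-fold.
Codon 7 GCA (Ala): third position 4-fold.
Four-fold degenerate third positions: 6.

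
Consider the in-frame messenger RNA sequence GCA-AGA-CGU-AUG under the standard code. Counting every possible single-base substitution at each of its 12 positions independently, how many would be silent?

8

Codon 1 (GCA, Ala): 3 synonymous substitutions.
Codon 2 (AGA, Arg): 2 synonymous substitutions.
Codon 3 (CGU, Arg): 3 synonymous substitutions.
Codon 4 (AUG, Met): 0 synonymous substitutions.
Total: 3 + 2 + 3 + 0 = 8.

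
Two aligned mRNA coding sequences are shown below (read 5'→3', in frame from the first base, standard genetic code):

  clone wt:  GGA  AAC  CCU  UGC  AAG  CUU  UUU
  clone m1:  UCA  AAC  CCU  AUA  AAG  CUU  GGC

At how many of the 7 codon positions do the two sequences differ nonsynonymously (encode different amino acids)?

Codon 1: GGA Gly / UCA Ser — nonsynonymous.
Codon 2: AAC Asn / AAC Asn — identical.
Codon 3: CCU Pro / CCU Pro — identical.
Codon 4: UGC Cys / AUA Ile — nonsynonymous.
Codon 5: AAG Lys / AAG Lys — identical.
Codon 6: CUU Leu / CUU Leu — identical.
Codon 7: UUU Phe / GGC Gly — nonsynonymous.
Nonsynonymous differences: 3.

3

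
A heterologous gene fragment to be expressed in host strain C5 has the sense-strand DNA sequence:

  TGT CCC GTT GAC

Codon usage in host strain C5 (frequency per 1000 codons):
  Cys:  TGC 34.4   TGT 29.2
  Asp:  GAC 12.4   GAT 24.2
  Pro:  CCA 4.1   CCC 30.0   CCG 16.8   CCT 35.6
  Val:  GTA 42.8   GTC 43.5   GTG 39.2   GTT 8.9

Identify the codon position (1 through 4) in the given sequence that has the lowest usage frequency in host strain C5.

Codon 1 TGT (Cys): 29.2 per 1000.
Codon 2 CCC (Pro): 30.0 per 1000.
Codon 3 GTT (Val): 8.9 per 1000.
Codon 4 GAC (Asp): 12.4 per 1000.
Lowest frequency is 8.9 at codon 3.

3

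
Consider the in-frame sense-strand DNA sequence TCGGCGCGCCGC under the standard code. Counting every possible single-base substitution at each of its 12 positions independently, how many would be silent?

12

Codon 1 (TCG, Ser): 3 synonymous substitutions.
Codon 2 (GCG, Ala): 3 synonymous substitutions.
Codon 3 (CGC, Arg): 3 synonymous substitutions.
Codon 4 (CGC, Arg): 3 synonymous substitutions.
Total: 3 + 3 + 3 + 3 = 12.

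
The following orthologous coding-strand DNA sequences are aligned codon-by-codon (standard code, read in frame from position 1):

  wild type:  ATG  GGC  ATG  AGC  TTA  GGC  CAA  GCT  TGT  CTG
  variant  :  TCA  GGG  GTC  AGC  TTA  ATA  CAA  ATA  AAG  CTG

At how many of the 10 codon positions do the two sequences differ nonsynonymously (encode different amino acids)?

5

Codon 1: ATG Met / TCA Ser — nonsynonymous.
Codon 2: GGC Gly / GGG Gly — synonymous.
Codon 3: ATG Met / GTC Val — nonsynonymous.
Codon 4: AGC Ser / AGC Ser — identical.
Codon 5: TTA Leu / TTA Leu — identical.
Codon 6: GGC Gly / ATA Ile — nonsynonymous.
Codon 7: CAA Gln / CAA Gln — identical.
Codon 8: GCT Ala / ATA Ile — nonsynonymous.
Codon 9: TGT Cys / AAG Lys — nonsynonymous.
Codon 10: CTG Leu / CTG Leu — identical.
Nonsynonymous differences: 5.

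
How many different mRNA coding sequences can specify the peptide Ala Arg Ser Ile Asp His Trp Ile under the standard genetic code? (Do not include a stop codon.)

5184

Ala: 4 codons.
Arg: 6 codons.
Ser: 6 codons.
Ile: 3 codons.
Asp: 2 codons.
His: 2 codons.
Trp: 1 codon.
Ile: 3 codons.
4 × 6 × 6 × 3 × 2 × 2 × 1 × 3 = 5184.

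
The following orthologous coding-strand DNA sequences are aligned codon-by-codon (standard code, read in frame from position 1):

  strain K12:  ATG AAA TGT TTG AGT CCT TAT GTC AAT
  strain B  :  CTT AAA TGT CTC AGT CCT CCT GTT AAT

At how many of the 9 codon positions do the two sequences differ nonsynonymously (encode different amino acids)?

Codon 1: ATG Met / CTT Leu — nonsynonymous.
Codon 2: AAA Lys / AAA Lys — identical.
Codon 3: TGT Cys / TGT Cys — identical.
Codon 4: TTG Leu / CTC Leu — synonymous.
Codon 5: AGT Ser / AGT Ser — identical.
Codon 6: CCT Pro / CCT Pro — identical.
Codon 7: TAT Tyr / CCT Pro — nonsynonymous.
Codon 8: GTC Val / GTT Val — synonymous.
Codon 9: AAT Asn / AAT Asn — identical.
Nonsynonymous differences: 2.

2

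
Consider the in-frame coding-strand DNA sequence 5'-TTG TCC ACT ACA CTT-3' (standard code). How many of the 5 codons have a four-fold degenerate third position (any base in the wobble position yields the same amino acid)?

Codon 1 TTG (Leu): third position 2-fold.
Codon 2 TCC (Ser): third position 4-fold.
Codon 3 ACT (Thr): third position 4-fold.
Codon 4 ACA (Thr): third position 4-fold.
Codon 5 CTT (Leu): third position 4-fold.
Four-fold degenerate third positions: 4.

4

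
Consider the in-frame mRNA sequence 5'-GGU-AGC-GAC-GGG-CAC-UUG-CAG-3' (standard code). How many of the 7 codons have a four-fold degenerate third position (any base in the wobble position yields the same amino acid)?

Codon 1 GGU (Gly): third position 4-fold.
Codon 2 AGC (Ser): third position 2-fold.
Codon 3 GAC (Asp): third position 2-fold.
Codon 4 GGG (Gly): third position 4-fold.
Codon 5 CAC (His): third position 2-fold.
Codon 6 UUG (Leu): third position 2-fold.
Codon 7 CAG (Gln): third position 2-fold.
Four-fold degenerate third positions: 2.

2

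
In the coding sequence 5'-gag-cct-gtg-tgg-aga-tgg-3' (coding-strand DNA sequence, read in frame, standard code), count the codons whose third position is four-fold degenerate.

2

Codon 1 GAG (Glu): third position 2-fold.
Codon 2 CCT (Pro): third position 4-fold.
Codon 3 GTG (Val): third position 4-fold.
Codon 4 TGG (Trp): third position 1-fold.
Codon 5 AGA (Arg): third position 2-fold.
Codon 6 TGG (Trp): third position 1-fold.
Four-fold degenerate third positions: 2.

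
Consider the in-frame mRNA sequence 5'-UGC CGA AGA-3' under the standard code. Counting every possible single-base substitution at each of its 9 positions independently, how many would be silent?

Codon 1 (UGC, Cys): 1 synonymous substitution.
Codon 2 (CGA, Arg): 4 synonymous substitutions.
Codon 3 (AGA, Arg): 2 synonymous substitutions.
Total: 1 + 4 + 2 = 7.

7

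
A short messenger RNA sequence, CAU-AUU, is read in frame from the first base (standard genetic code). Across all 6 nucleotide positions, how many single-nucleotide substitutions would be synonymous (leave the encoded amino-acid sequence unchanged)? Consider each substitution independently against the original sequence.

Codon 1 (CAU, His): 1 synonymous substitution.
Codon 2 (AUU, Ile): 2 synonymous substitutions.
Total: 1 + 2 = 3.

3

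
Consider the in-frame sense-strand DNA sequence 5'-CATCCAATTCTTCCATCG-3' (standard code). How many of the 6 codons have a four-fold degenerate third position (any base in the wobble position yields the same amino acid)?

4

Codon 1 CAT (His): third position 2-fold.
Codon 2 CCA (Pro): third position 4-fold.
Codon 3 ATT (Ile): third position 3-fold.
Codon 4 CTT (Leu): third position 4-fold.
Codon 5 CCA (Pro): third position 4-fold.
Codon 6 TCG (Ser): third position 4-fold.
Four-fold degenerate third positions: 4.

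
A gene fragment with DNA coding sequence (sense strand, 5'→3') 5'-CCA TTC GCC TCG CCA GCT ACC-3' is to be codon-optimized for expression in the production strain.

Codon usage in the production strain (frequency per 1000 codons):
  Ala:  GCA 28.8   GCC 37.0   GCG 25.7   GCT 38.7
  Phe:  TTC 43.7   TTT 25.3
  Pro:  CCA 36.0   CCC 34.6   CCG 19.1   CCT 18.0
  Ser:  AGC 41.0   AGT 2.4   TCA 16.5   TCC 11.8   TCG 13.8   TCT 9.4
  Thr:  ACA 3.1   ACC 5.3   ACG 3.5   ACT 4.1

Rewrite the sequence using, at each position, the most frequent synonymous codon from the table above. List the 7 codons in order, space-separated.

Codon 1 (Pro): best is CCA at 36.0.
Codon 2 (Phe): best is TTC at 43.7.
Codon 3 (Ala): best is GCT at 38.7.
Codon 4 (Ser): best is AGC at 41.0.
Codon 5 (Pro): best is CCA at 36.0.
Codon 6 (Ala): best is GCT at 38.7.
Codon 7 (Thr): best is ACC at 5.3.

CCA TTC GCT AGC CCA GCT ACC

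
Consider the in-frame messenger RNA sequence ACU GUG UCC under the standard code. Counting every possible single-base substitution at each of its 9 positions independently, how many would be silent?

9

Codon 1 (ACU, Thr): 3 synonymous substitutions.
Codon 2 (GUG, Val): 3 synonymous substitutions.
Codon 3 (UCC, Ser): 3 synonymous substitutions.
Total: 3 + 3 + 3 = 9.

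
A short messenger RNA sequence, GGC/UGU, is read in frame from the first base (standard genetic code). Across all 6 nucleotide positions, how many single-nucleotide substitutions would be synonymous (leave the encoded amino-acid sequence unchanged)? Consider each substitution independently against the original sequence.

Codon 1 (GGC, Gly): 3 synonymous substitutions.
Codon 2 (UGU, Cys): 1 synonymous substitution.
Total: 3 + 1 = 4.

4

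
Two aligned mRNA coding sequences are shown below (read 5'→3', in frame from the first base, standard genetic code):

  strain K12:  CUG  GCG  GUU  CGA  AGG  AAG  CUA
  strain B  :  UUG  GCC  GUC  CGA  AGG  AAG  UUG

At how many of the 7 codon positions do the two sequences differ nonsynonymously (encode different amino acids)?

Codon 1: CUG Leu / UUG Leu — synonymous.
Codon 2: GCG Ala / GCC Ala — synonymous.
Codon 3: GUU Val / GUC Val — synonymous.
Codon 4: CGA Arg / CGA Arg — identical.
Codon 5: AGG Arg / AGG Arg — identical.
Codon 6: AAG Lys / AAG Lys — identical.
Codon 7: CUA Leu / UUG Leu — synonymous.
Nonsynonymous differences: 0.

0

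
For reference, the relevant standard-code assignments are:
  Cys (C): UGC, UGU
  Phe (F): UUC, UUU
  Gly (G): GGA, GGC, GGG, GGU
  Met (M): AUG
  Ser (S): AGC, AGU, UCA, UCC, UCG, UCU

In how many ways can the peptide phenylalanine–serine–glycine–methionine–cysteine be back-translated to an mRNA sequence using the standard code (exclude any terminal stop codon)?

Phe: 2 codons.
Ser: 6 codons.
Gly: 4 codons.
Met: 1 codon.
Cys: 2 codons.
2 × 6 × 4 × 1 × 2 = 96.

96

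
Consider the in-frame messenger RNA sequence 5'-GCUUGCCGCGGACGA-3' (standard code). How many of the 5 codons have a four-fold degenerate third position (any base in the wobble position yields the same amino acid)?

4

Codon 1 GCU (Ala): third position 4-fold.
Codon 2 UGC (Cys): third position 2-fold.
Codon 3 CGC (Arg): third position 4-fold.
Codon 4 GGA (Gly): third position 4-fold.
Codon 5 CGA (Arg): third position 4-fold.
Four-fold degenerate third positions: 4.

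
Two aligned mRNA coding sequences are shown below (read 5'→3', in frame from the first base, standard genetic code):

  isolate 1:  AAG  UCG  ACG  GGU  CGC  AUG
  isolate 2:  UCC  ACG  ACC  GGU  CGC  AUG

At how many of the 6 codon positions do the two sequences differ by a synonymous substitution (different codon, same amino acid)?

1

Codon 1: AAG Lys / UCC Ser — nonsynonymous.
Codon 2: UCG Ser / ACG Thr — nonsynonymous.
Codon 3: ACG Thr / ACC Thr — synonymous.
Codon 4: GGU Gly / GGU Gly — identical.
Codon 5: CGC Arg / CGC Arg — identical.
Codon 6: AUG Met / AUG Met — identical.
Synonymous differences: 1.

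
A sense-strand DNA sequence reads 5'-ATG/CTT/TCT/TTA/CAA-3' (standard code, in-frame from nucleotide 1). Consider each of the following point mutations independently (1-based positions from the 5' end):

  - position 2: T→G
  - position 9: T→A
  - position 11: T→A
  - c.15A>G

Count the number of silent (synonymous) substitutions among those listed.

Codon 1: ATG (Met) → AGG (Arg) — missense.
Codon 3: TCT (Ser) → TCA (Ser) — synonymous.
Codon 4: TTA (Leu) → TAA (Stop) — nonsense.
Codon 5: CAA (Gln) → CAG (Gln) — synonymous.
Synonymous: 2 of 4.

2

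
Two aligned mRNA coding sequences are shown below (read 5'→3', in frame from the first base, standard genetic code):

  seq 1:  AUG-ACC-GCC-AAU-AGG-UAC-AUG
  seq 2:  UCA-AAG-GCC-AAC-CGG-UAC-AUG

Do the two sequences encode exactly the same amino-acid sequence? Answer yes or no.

no

Codon 1: AUG Met / UCA Ser — nonsynonymous.
Codon 2: ACC Thr / AAG Lys — nonsynonymous.
Codon 3: GCC Ala / GCC Ala — identical.
Codon 4: AAU Asn / AAC Asn — synonymous.
Codon 5: AGG Arg / CGG Arg — synonymous.
Codon 6: UAC Tyr / UAC Tyr — identical.
Codon 7: AUG Met / AUG Met — identical.
Nonsynonymous differences: 2 → different protein.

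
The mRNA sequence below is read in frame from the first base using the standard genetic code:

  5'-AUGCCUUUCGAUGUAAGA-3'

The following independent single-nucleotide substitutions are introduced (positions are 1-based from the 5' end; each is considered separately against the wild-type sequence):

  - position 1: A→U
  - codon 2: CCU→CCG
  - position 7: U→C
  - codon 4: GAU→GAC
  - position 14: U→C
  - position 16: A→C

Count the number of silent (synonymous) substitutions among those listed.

Codon 1: AUG (Met) → UUG (Leu) — missense.
Codon 2: CCU (Pro) → CCG (Pro) — synonymous.
Codon 3: UUC (Phe) → CUC (Leu) — missense.
Codon 4: GAU (Asp) → GAC (Asp) — synonymous.
Codon 5: GUA (Val) → GCA (Ala) — missense.
Codon 6: AGA (Arg) → CGA (Arg) — synonymous.
Synonymous: 3 of 6.

3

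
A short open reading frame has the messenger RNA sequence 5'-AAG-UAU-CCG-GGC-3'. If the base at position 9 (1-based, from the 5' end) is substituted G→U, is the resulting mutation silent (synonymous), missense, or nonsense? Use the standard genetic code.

silent

Position 9 falls in codon 3: CCG → Pro.
After the substitution the codon is CCU → Pro.
Both encode Pro, so the change is synonymous.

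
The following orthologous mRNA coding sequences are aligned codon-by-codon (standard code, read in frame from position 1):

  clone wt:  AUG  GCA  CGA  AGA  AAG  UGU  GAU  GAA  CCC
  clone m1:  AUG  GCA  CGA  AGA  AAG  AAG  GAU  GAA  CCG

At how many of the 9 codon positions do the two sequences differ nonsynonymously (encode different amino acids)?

Codon 1: AUG Met / AUG Met — identical.
Codon 2: GCA Ala / GCA Ala — identical.
Codon 3: CGA Arg / CGA Arg — identical.
Codon 4: AGA Arg / AGA Arg — identical.
Codon 5: AAG Lys / AAG Lys — identical.
Codon 6: UGU Cys / AAG Lys — nonsynonymous.
Codon 7: GAU Asp / GAU Asp — identical.
Codon 8: GAA Glu / GAA Glu — identical.
Codon 9: CCC Pro / CCG Pro — synonymous.
Nonsynonymous differences: 1.

1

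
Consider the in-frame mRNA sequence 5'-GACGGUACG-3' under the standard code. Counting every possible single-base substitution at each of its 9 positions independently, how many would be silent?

7

Codon 1 (GAC, Asp): 1 synonymous substitution.
Codon 2 (GGU, Gly): 3 synonymous substitutions.
Codon 3 (ACG, Thr): 3 synonymous substitutions.
Total: 1 + 3 + 3 = 7.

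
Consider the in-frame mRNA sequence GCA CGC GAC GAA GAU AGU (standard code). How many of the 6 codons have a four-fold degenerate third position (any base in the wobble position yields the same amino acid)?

Codon 1 GCA (Ala): third position 4-fold.
Codon 2 CGC (Arg): third position 4-fold.
Codon 3 GAC (Asp): third position 2-fold.
Codon 4 GAA (Glu): third position 2-fold.
Codon 5 GAU (Asp): third position 2-fold.
Codon 6 AGU (Ser): third position 2-fold.
Four-fold degenerate third positions: 2.

2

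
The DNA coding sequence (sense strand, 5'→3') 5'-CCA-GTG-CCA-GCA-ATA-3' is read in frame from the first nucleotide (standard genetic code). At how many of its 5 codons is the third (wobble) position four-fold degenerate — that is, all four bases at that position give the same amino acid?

Codon 1 CCA (Pro): third position 4-fold.
Codon 2 GTG (Val): third position 4-fold.
Codon 3 CCA (Pro): third position 4-fold.
Codon 4 GCA (Ala): third position 4-fold.
Codon 5 ATA (Ile): third position 3-fold.
Four-fold degenerate third positions: 4.

4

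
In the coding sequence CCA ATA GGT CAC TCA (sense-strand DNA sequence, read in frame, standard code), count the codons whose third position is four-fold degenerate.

3

Codon 1 CCA (Pro): third position 4-fold.
Codon 2 ATA (Ile): third position 3-fold.
Codon 3 GGT (Gly): third position 4-fold.
Codon 4 CAC (His): third position 2-fold.
Codon 5 TCA (Ser): third position 4-fold.
Four-fold degenerate third positions: 3.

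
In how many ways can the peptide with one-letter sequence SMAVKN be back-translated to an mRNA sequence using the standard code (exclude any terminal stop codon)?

Ser: 6 codons.
Met: 1 codon.
Ala: 4 codons.
Val: 4 codons.
Lys: 2 codons.
Asn: 2 codons.
6 × 1 × 4 × 4 × 2 × 2 = 384.

384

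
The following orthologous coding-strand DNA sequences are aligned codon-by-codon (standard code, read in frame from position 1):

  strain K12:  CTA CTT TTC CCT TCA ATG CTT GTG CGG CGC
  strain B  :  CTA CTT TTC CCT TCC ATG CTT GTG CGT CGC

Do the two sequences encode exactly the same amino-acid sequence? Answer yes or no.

Codon 1: CTA Leu / CTA Leu — identical.
Codon 2: CTT Leu / CTT Leu — identical.
Codon 3: TTC Phe / TTC Phe — identical.
Codon 4: CCT Pro / CCT Pro — identical.
Codon 5: TCA Ser / TCC Ser — synonymous.
Codon 6: ATG Met / ATG Met — identical.
Codon 7: CTT Leu / CTT Leu — identical.
Codon 8: GTG Val / GTG Val — identical.
Codon 9: CGG Arg / CGT Arg — synonymous.
Codon 10: CGC Arg / CGC Arg — identical.
Nonsynonymous differences: 0 → same protein.

yes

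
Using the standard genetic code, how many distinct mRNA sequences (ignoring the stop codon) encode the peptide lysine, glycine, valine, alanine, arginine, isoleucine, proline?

9216

Lys: 2 codons.
Gly: 4 codons.
Val: 4 codons.
Ala: 4 codons.
Arg: 6 codons.
Ile: 3 codons.
Pro: 4 codons.
2 × 4 × 4 × 4 × 6 × 3 × 4 = 9216.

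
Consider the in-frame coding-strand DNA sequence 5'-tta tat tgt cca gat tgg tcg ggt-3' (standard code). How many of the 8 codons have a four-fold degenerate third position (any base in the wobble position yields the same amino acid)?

3

Codon 1 TTA (Leu): third position 2-fold.
Codon 2 TAT (Tyr): third position 2-fold.
Codon 3 TGT (Cys): third position 2-fold.
Codon 4 CCA (Pro): third position 4-fold.
Codon 5 GAT (Asp): third position 2-fold.
Codon 6 TGG (Trp): third position 1-fold.
Codon 7 TCG (Ser): third position 4-fold.
Codon 8 GGT (Gly): third position 4-fold.
Four-fold degenerate third positions: 3.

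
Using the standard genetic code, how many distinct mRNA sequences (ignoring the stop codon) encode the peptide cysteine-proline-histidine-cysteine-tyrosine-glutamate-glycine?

512

Cys: 2 codons.
Pro: 4 codons.
His: 2 codons.
Cys: 2 codons.
Tyr: 2 codons.
Glu: 2 codons.
Gly: 4 codons.
2 × 4 × 2 × 2 × 2 × 2 × 4 = 512.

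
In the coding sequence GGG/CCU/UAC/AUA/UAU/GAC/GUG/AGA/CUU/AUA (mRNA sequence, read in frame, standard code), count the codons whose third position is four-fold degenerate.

4

Codon 1 GGG (Gly): third position 4-fold.
Codon 2 CCU (Pro): third position 4-fold.
Codon 3 UAC (Tyr): third position 2-fold.
Codon 4 AUA (Ile): third position 3-fold.
Codon 5 UAU (Tyr): third position 2-fold.
Codon 6 GAC (Asp): third position 2-fold.
Codon 7 GUG (Val): third position 4-fold.
Codon 8 AGA (Arg): third position 2-fold.
Codon 9 CUU (Leu): third position 4-fold.
Codon 10 AUA (Ile): third position 3-fold.
Four-fold degenerate third positions: 4.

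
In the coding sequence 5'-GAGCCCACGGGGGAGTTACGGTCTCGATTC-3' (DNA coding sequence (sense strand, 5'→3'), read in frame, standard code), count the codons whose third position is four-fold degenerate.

6

Codon 1 GAG (Glu): third position 2-fold.
Codon 2 CCC (Pro): third position 4-fold.
Codon 3 ACG (Thr): third position 4-fold.
Codon 4 GGG (Gly): third position 4-fold.
Codon 5 GAG (Glu): third position 2-fold.
Codon 6 TTA (Leu): third position 2-fold.
Codon 7 CGG (Arg): third position 4-fold.
Codon 8 TCT (Ser): third position 4-fold.
Codon 9 CGA (Arg): third position 4-fold.
Codon 10 TTC (Phe): third position 2-fold.
Four-fold degenerate third positions: 6.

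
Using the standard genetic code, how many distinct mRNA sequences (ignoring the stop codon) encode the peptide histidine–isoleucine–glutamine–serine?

72

His: 2 codons.
Ile: 3 codons.
Gln: 2 codons.
Ser: 6 codons.
2 × 3 × 2 × 6 = 72.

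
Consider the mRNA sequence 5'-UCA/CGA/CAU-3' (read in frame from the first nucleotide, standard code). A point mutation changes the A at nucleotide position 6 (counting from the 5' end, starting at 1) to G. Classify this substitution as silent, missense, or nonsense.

silent

Position 6 falls in codon 2: CGA → Arg.
After the substitution the codon is CGG → Arg.
Both encode Arg, so the change is synonymous.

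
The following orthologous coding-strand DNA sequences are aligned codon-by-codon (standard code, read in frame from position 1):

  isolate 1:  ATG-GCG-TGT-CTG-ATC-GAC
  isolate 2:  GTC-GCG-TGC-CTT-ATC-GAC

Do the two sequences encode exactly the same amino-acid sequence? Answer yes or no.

no

Codon 1: ATG Met / GTC Val — nonsynonymous.
Codon 2: GCG Ala / GCG Ala — identical.
Codon 3: TGT Cys / TGC Cys — synonymous.
Codon 4: CTG Leu / CTT Leu — synonymous.
Codon 5: ATC Ile / ATC Ile — identical.
Codon 6: GAC Asp / GAC Asp — identical.
Nonsynonymous differences: 1 → different protein.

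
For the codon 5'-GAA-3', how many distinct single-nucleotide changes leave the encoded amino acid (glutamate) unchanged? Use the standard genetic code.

Position 1: none → 0 synonymous.
Position 2: none → 0 synonymous.
Position 3: GAG → 1 synonymous.
Total: 0 + 0 + 1 = 1.

1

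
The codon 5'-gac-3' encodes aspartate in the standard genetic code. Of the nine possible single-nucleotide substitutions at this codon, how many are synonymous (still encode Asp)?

1

Position 1: none → 0 synonymous.
Position 2: none → 0 synonymous.
Position 3: GAT → 1 synonymous.
Total: 0 + 0 + 1 = 1.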